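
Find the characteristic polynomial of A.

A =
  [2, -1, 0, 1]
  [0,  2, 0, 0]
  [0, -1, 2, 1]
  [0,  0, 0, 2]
x^4 - 8*x^3 + 24*x^2 - 32*x + 16

Expanding det(x·I − A) (e.g. by cofactor expansion or by noting that A is similar to its Jordan form J, which has the same characteristic polynomial as A) gives
  χ_A(x) = x^4 - 8*x^3 + 24*x^2 - 32*x + 16
which factors as (x - 2)^4. The eigenvalues (with algebraic multiplicities) are λ = 2 with multiplicity 4.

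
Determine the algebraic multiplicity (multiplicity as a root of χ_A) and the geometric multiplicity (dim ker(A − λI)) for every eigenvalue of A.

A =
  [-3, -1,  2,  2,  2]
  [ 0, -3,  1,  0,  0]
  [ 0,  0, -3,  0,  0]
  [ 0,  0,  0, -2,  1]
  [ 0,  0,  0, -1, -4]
λ = -3: alg = 5, geom = 2

Step 1 — factor the characteristic polynomial to read off the algebraic multiplicities:
  χ_A(x) = (x + 3)^5

Step 2 — compute geometric multiplicities via the rank-nullity identity g(λ) = n − rank(A − λI):
  rank(A − (-3)·I) = 3, so dim ker(A − (-3)·I) = n − 3 = 2

Summary:
  λ = -3: algebraic multiplicity = 5, geometric multiplicity = 2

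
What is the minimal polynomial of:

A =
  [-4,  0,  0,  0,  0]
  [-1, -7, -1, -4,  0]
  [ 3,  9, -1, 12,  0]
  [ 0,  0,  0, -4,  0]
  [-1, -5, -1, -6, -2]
x^3 + 10*x^2 + 32*x + 32

The characteristic polynomial is χ_A(x) = (x + 2)*(x + 4)^4, so the eigenvalues are known. The minimal polynomial is
  m_A(x) = Π_λ (x − λ)^{k_λ}
where k_λ is the size of the *largest* Jordan block for λ (equivalently, the smallest k with (A − λI)^k v = 0 for every generalised eigenvector v of λ).

  λ = -4: largest Jordan block has size 2, contributing (x + 4)^2
  λ = -2: largest Jordan block has size 1, contributing (x + 2)

So m_A(x) = (x + 2)*(x + 4)^2 = x^3 + 10*x^2 + 32*x + 32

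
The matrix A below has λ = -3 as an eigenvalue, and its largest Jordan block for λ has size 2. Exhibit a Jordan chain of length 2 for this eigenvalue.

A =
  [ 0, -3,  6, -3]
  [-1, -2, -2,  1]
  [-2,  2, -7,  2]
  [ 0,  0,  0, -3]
A Jordan chain for λ = -3 of length 2:
v_1 = (3, -1, -2, 0)ᵀ
v_2 = (1, 0, 0, 0)ᵀ

Let N = A − (-3)·I. We want v_2 with N^2 v_2 = 0 but N^1 v_2 ≠ 0; then v_{j-1} := N · v_j for j = 2, …, 2.

Pick v_2 = (1, 0, 0, 0)ᵀ.
Then v_1 = N · v_2 = (3, -1, -2, 0)ᵀ.

Sanity check: (A − (-3)·I) v_1 = (0, 0, 0, 0)ᵀ = 0. ✓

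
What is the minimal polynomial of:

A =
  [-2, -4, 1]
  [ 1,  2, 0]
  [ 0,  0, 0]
x^3

The characteristic polynomial is χ_A(x) = x^3, so the eigenvalues are known. The minimal polynomial is
  m_A(x) = Π_λ (x − λ)^{k_λ}
where k_λ is the size of the *largest* Jordan block for λ (equivalently, the smallest k with (A − λI)^k v = 0 for every generalised eigenvector v of λ).

  λ = 0: largest Jordan block has size 3, contributing (x − 0)^3

So m_A(x) = x^3 = x^3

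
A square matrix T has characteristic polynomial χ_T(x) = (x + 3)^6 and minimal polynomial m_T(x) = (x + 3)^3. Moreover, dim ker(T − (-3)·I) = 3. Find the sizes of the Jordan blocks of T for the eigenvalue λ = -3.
Block sizes for λ = -3: [3, 2, 1]

Step 1 — from the characteristic polynomial, algebraic multiplicity of λ = -3 is 6. From dim ker(T − (-3)·I) = 3, there are exactly 3 Jordan blocks for λ = -3.
Step 2 — from the minimal polynomial, the factor (x + 3)^3 tells us the largest block for λ = -3 has size 3.
Step 3 — with total size 6, 3 blocks, and largest block 3, the block sizes (in nonincreasing order) are [3, 2, 1].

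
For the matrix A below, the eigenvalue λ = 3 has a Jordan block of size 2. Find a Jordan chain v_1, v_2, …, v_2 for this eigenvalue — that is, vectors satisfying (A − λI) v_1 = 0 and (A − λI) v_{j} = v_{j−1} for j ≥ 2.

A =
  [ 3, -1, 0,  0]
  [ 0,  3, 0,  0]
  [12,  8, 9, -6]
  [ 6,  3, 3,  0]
A Jordan chain for λ = 3 of length 2:
v_1 = (2, 0, -4, 0)ᵀ
v_2 = (1, -2, 0, 0)ᵀ

Let N = A − (3)·I. We want v_2 with N^2 v_2 = 0 but N^1 v_2 ≠ 0; then v_{j-1} := N · v_j for j = 2, …, 2.

Pick v_2 = (1, -2, 0, 0)ᵀ.
Then v_1 = N · v_2 = (2, 0, -4, 0)ᵀ.

Sanity check: (A − (3)·I) v_1 = (0, 0, 0, 0)ᵀ = 0. ✓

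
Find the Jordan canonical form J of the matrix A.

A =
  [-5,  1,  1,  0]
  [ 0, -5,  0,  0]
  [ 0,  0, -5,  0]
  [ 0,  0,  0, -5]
J_2(-5) ⊕ J_1(-5) ⊕ J_1(-5)

The characteristic polynomial is
  det(x·I − A) = x^4 + 20*x^3 + 150*x^2 + 500*x + 625 = (x + 5)^4

Eigenvalues and multiplicities (the geometric multiplicity of λ is n − rank(A − λI), which equals the number of Jordan blocks for λ):
  λ = -5: algebraic multiplicity = 4, geometric multiplicity = 3

Determining the block sizes for each eigenvalue:
  λ = -5: 3 blocks summing to 4 forces exactly one block of size 2 and the rest size 1 → block sizes [2, 1, 1]

Assembling the blocks gives a Jordan form
J =
  [-5,  1,  0,  0]
  [ 0, -5,  0,  0]
  [ 0,  0, -5,  0]
  [ 0,  0,  0, -5]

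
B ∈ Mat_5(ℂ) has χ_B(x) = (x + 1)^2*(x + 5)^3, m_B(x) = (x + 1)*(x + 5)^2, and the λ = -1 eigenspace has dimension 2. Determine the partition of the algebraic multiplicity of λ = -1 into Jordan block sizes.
Block sizes for λ = -1: [1, 1]

Step 1 — from the characteristic polynomial, algebraic multiplicity of λ = -1 is 2. From dim ker(B − (-1)·I) = 2, there are exactly 2 Jordan blocks for λ = -1.
Step 2 — from the minimal polynomial, the factor (x + 1) tells us the largest block for λ = -1 has size 1.
Step 3 — with total size 2, 2 blocks, and largest block 1, the block sizes (in nonincreasing order) are [1, 1].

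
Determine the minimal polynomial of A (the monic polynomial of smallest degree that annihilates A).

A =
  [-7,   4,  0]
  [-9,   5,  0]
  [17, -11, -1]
x^3 + 3*x^2 + 3*x + 1

The characteristic polynomial is χ_A(x) = (x + 1)^3, so the eigenvalues are known. The minimal polynomial is
  m_A(x) = Π_λ (x − λ)^{k_λ}
where k_λ is the size of the *largest* Jordan block for λ (equivalently, the smallest k with (A − λI)^k v = 0 for every generalised eigenvector v of λ).

  λ = -1: largest Jordan block has size 3, contributing (x + 1)^3

So m_A(x) = (x + 1)^3 = x^3 + 3*x^2 + 3*x + 1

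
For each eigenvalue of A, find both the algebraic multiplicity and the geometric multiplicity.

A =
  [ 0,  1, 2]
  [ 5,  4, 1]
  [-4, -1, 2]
λ = 2: alg = 3, geom = 1

Step 1 — factor the characteristic polynomial to read off the algebraic multiplicities:
  χ_A(x) = (x - 2)^3

Step 2 — compute geometric multiplicities via the rank-nullity identity g(λ) = n − rank(A − λI):
  rank(A − (2)·I) = 2, so dim ker(A − (2)·I) = n − 2 = 1

Summary:
  λ = 2: algebraic multiplicity = 3, geometric multiplicity = 1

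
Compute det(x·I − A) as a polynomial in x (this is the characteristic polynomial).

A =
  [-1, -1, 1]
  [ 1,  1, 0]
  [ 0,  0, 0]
x^3

Expanding det(x·I − A) (e.g. by cofactor expansion or by noting that A is similar to its Jordan form J, which has the same characteristic polynomial as A) gives
  χ_A(x) = x^3
which factors as x^3. The eigenvalues (with algebraic multiplicities) are λ = 0 with multiplicity 3.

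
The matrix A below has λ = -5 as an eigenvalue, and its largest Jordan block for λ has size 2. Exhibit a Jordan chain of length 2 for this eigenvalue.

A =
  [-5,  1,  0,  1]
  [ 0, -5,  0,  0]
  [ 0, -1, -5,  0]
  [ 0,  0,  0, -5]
A Jordan chain for λ = -5 of length 2:
v_1 = (1, 0, -1, 0)ᵀ
v_2 = (0, 1, 0, 0)ᵀ

Let N = A − (-5)·I. We want v_2 with N^2 v_2 = 0 but N^1 v_2 ≠ 0; then v_{j-1} := N · v_j for j = 2, …, 2.

Pick v_2 = (0, 1, 0, 0)ᵀ.
Then v_1 = N · v_2 = (1, 0, -1, 0)ᵀ.

Sanity check: (A − (-5)·I) v_1 = (0, 0, 0, 0)ᵀ = 0. ✓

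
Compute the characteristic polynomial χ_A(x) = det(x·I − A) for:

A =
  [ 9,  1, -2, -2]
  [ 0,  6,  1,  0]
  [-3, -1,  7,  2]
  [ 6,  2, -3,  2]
x^4 - 24*x^3 + 216*x^2 - 864*x + 1296

Expanding det(x·I − A) (e.g. by cofactor expansion or by noting that A is similar to its Jordan form J, which has the same characteristic polynomial as A) gives
  χ_A(x) = x^4 - 24*x^3 + 216*x^2 - 864*x + 1296
which factors as (x - 6)^4. The eigenvalues (with algebraic multiplicities) are λ = 6 with multiplicity 4.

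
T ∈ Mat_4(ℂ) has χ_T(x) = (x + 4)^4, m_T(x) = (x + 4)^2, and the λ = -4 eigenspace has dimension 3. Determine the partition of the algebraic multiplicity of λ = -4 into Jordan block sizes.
Block sizes for λ = -4: [2, 1, 1]

Step 1 — from the characteristic polynomial, algebraic multiplicity of λ = -4 is 4. From dim ker(T − (-4)·I) = 3, there are exactly 3 Jordan blocks for λ = -4.
Step 2 — from the minimal polynomial, the factor (x + 4)^2 tells us the largest block for λ = -4 has size 2.
Step 3 — with total size 4, 3 blocks, and largest block 2, the block sizes (in nonincreasing order) are [2, 1, 1].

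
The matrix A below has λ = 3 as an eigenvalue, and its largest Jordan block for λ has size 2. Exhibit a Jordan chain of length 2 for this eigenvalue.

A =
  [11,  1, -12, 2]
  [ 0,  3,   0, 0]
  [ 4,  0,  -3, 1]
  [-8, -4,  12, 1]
A Jordan chain for λ = 3 of length 2:
v_1 = (8, 0, 4, -8)ᵀ
v_2 = (1, 0, 0, 0)ᵀ

Let N = A − (3)·I. We want v_2 with N^2 v_2 = 0 but N^1 v_2 ≠ 0; then v_{j-1} := N · v_j for j = 2, …, 2.

Pick v_2 = (1, 0, 0, 0)ᵀ.
Then v_1 = N · v_2 = (8, 0, 4, -8)ᵀ.

Sanity check: (A − (3)·I) v_1 = (0, 0, 0, 0)ᵀ = 0. ✓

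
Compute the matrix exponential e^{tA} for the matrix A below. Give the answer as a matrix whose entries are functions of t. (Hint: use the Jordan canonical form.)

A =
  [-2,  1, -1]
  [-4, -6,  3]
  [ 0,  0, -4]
e^{tA} =
  [2*t*exp(-4*t) + exp(-4*t), t*exp(-4*t), t^2*exp(-4*t)/2 - t*exp(-4*t)]
  [-4*t*exp(-4*t), -2*t*exp(-4*t) + exp(-4*t), -t^2*exp(-4*t) + 3*t*exp(-4*t)]
  [0, 0, exp(-4*t)]

Strategy: write A = P · J · P⁻¹ where J is a Jordan canonical form, so e^{tA} = P · e^{tJ} · P⁻¹, and e^{tJ} can be computed block-by-block.

A has Jordan form
J =
  [-4,  1,  0]
  [ 0, -4,  1]
  [ 0,  0, -4]
(up to reordering of blocks).

Per-block formulas:
  For a 3×3 Jordan block J_3(-4): exp(t · J_3(-4)) = e^(-4t)·(I + t·N + (t^2/2)·N^2), where N is the 3×3 nilpotent shift.

After assembling e^{tJ} and conjugating by P, we get:

e^{tA} =
  [2*t*exp(-4*t) + exp(-4*t), t*exp(-4*t), t^2*exp(-4*t)/2 - t*exp(-4*t)]
  [-4*t*exp(-4*t), -2*t*exp(-4*t) + exp(-4*t), -t^2*exp(-4*t) + 3*t*exp(-4*t)]
  [0, 0, exp(-4*t)]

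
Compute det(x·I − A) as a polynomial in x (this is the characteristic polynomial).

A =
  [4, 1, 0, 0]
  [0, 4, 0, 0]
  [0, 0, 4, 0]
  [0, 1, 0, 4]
x^4 - 16*x^3 + 96*x^2 - 256*x + 256

Expanding det(x·I − A) (e.g. by cofactor expansion or by noting that A is similar to its Jordan form J, which has the same characteristic polynomial as A) gives
  χ_A(x) = x^4 - 16*x^3 + 96*x^2 - 256*x + 256
which factors as (x - 4)^4. The eigenvalues (with algebraic multiplicities) are λ = 4 with multiplicity 4.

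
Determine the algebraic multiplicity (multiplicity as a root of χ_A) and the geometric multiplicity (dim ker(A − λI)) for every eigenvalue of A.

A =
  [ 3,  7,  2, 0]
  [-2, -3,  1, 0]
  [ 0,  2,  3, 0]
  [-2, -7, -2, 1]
λ = 1: alg = 4, geom = 2

Step 1 — factor the characteristic polynomial to read off the algebraic multiplicities:
  χ_A(x) = (x - 1)^4

Step 2 — compute geometric multiplicities via the rank-nullity identity g(λ) = n − rank(A − λI):
  rank(A − (1)·I) = 2, so dim ker(A − (1)·I) = n − 2 = 2

Summary:
  λ = 1: algebraic multiplicity = 4, geometric multiplicity = 2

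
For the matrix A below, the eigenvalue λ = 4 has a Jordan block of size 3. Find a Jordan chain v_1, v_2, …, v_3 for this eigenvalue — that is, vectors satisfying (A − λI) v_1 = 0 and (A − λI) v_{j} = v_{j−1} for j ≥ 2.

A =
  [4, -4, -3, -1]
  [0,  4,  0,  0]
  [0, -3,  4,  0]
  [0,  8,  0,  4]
A Jordan chain for λ = 4 of length 3:
v_1 = (1, 0, 0, 0)ᵀ
v_2 = (-4, 0, -3, 8)ᵀ
v_3 = (0, 1, 0, 0)ᵀ

Let N = A − (4)·I. We want v_3 with N^3 v_3 = 0 but N^2 v_3 ≠ 0; then v_{j-1} := N · v_j for j = 3, …, 2.

Pick v_3 = (0, 1, 0, 0)ᵀ.
Then v_2 = N · v_3 = (-4, 0, -3, 8)ᵀ.
Then v_1 = N · v_2 = (1, 0, 0, 0)ᵀ.

Sanity check: (A − (4)·I) v_1 = (0, 0, 0, 0)ᵀ = 0. ✓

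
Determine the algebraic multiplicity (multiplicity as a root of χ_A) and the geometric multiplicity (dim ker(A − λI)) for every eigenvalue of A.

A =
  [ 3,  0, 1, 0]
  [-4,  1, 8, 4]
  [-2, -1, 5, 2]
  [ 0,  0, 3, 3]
λ = 3: alg = 4, geom = 2

Step 1 — factor the characteristic polynomial to read off the algebraic multiplicities:
  χ_A(x) = (x - 3)^4

Step 2 — compute geometric multiplicities via the rank-nullity identity g(λ) = n − rank(A − λI):
  rank(A − (3)·I) = 2, so dim ker(A − (3)·I) = n − 2 = 2

Summary:
  λ = 3: algebraic multiplicity = 4, geometric multiplicity = 2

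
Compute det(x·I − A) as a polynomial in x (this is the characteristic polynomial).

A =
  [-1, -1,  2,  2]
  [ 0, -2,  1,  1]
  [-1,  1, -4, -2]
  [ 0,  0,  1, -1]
x^4 + 8*x^3 + 24*x^2 + 32*x + 16

Expanding det(x·I − A) (e.g. by cofactor expansion or by noting that A is similar to its Jordan form J, which has the same characteristic polynomial as A) gives
  χ_A(x) = x^4 + 8*x^3 + 24*x^2 + 32*x + 16
which factors as (x + 2)^4. The eigenvalues (with algebraic multiplicities) are λ = -2 with multiplicity 4.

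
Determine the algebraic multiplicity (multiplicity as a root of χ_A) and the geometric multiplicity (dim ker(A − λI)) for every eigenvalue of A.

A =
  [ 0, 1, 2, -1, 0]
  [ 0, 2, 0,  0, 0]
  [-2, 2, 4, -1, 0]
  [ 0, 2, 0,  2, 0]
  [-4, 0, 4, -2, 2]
λ = 2: alg = 5, geom = 3

Step 1 — factor the characteristic polynomial to read off the algebraic multiplicities:
  χ_A(x) = (x - 2)^5

Step 2 — compute geometric multiplicities via the rank-nullity identity g(λ) = n − rank(A − λI):
  rank(A − (2)·I) = 2, so dim ker(A − (2)·I) = n − 2 = 3

Summary:
  λ = 2: algebraic multiplicity = 5, geometric multiplicity = 3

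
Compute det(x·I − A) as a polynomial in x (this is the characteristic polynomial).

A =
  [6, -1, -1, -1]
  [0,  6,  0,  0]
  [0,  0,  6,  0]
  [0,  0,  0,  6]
x^4 - 24*x^3 + 216*x^2 - 864*x + 1296

Expanding det(x·I − A) (e.g. by cofactor expansion or by noting that A is similar to its Jordan form J, which has the same characteristic polynomial as A) gives
  χ_A(x) = x^4 - 24*x^3 + 216*x^2 - 864*x + 1296
which factors as (x - 6)^4. The eigenvalues (with algebraic multiplicities) are λ = 6 with multiplicity 4.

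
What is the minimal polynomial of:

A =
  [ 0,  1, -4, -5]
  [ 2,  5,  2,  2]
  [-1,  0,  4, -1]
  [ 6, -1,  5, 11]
x^3 - 15*x^2 + 75*x - 125

The characteristic polynomial is χ_A(x) = (x - 5)^4, so the eigenvalues are known. The minimal polynomial is
  m_A(x) = Π_λ (x − λ)^{k_λ}
where k_λ is the size of the *largest* Jordan block for λ (equivalently, the smallest k with (A − λI)^k v = 0 for every generalised eigenvector v of λ).

  λ = 5: largest Jordan block has size 3, contributing (x − 5)^3

So m_A(x) = (x - 5)^3 = x^3 - 15*x^2 + 75*x - 125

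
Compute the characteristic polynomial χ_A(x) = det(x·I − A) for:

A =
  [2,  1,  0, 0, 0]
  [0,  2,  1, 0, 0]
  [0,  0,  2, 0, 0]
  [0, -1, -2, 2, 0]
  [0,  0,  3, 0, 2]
x^5 - 10*x^4 + 40*x^3 - 80*x^2 + 80*x - 32

Expanding det(x·I − A) (e.g. by cofactor expansion or by noting that A is similar to its Jordan form J, which has the same characteristic polynomial as A) gives
  χ_A(x) = x^5 - 10*x^4 + 40*x^3 - 80*x^2 + 80*x - 32
which factors as (x - 2)^5. The eigenvalues (with algebraic multiplicities) are λ = 2 with multiplicity 5.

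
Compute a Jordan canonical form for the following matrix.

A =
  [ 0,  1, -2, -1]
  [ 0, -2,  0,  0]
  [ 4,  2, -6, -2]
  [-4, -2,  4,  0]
J_2(-2) ⊕ J_1(-2) ⊕ J_1(-2)

The characteristic polynomial is
  det(x·I − A) = x^4 + 8*x^3 + 24*x^2 + 32*x + 16 = (x + 2)^4

Eigenvalues and multiplicities (the geometric multiplicity of λ is n − rank(A − λI), which equals the number of Jordan blocks for λ):
  λ = -2: algebraic multiplicity = 4, geometric multiplicity = 3

Determining the block sizes for each eigenvalue:
  λ = -2: 3 blocks summing to 4 forces exactly one block of size 2 and the rest size 1 → block sizes [2, 1, 1]

Assembling the blocks gives a Jordan form
J =
  [-2,  1,  0,  0]
  [ 0, -2,  0,  0]
  [ 0,  0, -2,  0]
  [ 0,  0,  0, -2]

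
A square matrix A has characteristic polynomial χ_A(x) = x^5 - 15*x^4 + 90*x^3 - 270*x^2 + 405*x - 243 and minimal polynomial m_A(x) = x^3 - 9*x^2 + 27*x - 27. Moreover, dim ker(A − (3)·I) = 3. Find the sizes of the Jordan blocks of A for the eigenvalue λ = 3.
Block sizes for λ = 3: [3, 1, 1]

Step 1 — from the characteristic polynomial, algebraic multiplicity of λ = 3 is 5. From dim ker(A − (3)·I) = 3, there are exactly 3 Jordan blocks for λ = 3.
Step 2 — from the minimal polynomial, the factor (x − 3)^3 tells us the largest block for λ = 3 has size 3.
Step 3 — with total size 5, 3 blocks, and largest block 3, the block sizes (in nonincreasing order) are [3, 1, 1].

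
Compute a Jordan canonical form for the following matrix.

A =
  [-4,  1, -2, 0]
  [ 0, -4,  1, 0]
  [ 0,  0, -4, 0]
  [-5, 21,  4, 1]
J_3(-4) ⊕ J_1(1)

The characteristic polynomial is
  det(x·I − A) = x^4 + 11*x^3 + 36*x^2 + 16*x - 64 = (x - 1)*(x + 4)^3

Eigenvalues and multiplicities (the geometric multiplicity of λ is n − rank(A − λI), which equals the number of Jordan blocks for λ):
  λ = -4: algebraic multiplicity = 3, geometric multiplicity = 1
  λ = 1: algebraic multiplicity = 1, geometric multiplicity = 1

Determining the block sizes for each eigenvalue:
  λ = -4: one block (gm = 1), so the single block has size am = 3 → block sizes [3]
  λ = 1: one block (gm = 1), so the single block has size am = 1 → block sizes [1]

Assembling the blocks gives a Jordan form
J =
  [-4,  1,  0, 0]
  [ 0, -4,  1, 0]
  [ 0,  0, -4, 0]
  [ 0,  0,  0, 1]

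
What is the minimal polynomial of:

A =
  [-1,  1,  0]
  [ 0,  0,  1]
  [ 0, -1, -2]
x^3 + 3*x^2 + 3*x + 1

The characteristic polynomial is χ_A(x) = (x + 1)^3, so the eigenvalues are known. The minimal polynomial is
  m_A(x) = Π_λ (x − λ)^{k_λ}
where k_λ is the size of the *largest* Jordan block for λ (equivalently, the smallest k with (A − λI)^k v = 0 for every generalised eigenvector v of λ).

  λ = -1: largest Jordan block has size 3, contributing (x + 1)^3

So m_A(x) = (x + 1)^3 = x^3 + 3*x^2 + 3*x + 1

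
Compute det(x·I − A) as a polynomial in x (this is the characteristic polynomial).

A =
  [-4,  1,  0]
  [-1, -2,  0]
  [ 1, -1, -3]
x^3 + 9*x^2 + 27*x + 27

Expanding det(x·I − A) (e.g. by cofactor expansion or by noting that A is similar to its Jordan form J, which has the same characteristic polynomial as A) gives
  χ_A(x) = x^3 + 9*x^2 + 27*x + 27
which factors as (x + 3)^3. The eigenvalues (with algebraic multiplicities) are λ = -3 with multiplicity 3.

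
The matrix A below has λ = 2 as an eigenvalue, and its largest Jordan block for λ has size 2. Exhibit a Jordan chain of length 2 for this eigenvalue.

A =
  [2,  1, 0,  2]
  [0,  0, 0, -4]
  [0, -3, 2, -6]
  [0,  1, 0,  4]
A Jordan chain for λ = 2 of length 2:
v_1 = (1, -2, -3, 1)ᵀ
v_2 = (0, 1, 0, 0)ᵀ

Let N = A − (2)·I. We want v_2 with N^2 v_2 = 0 but N^1 v_2 ≠ 0; then v_{j-1} := N · v_j for j = 2, …, 2.

Pick v_2 = (0, 1, 0, 0)ᵀ.
Then v_1 = N · v_2 = (1, -2, -3, 1)ᵀ.

Sanity check: (A − (2)·I) v_1 = (0, 0, 0, 0)ᵀ = 0. ✓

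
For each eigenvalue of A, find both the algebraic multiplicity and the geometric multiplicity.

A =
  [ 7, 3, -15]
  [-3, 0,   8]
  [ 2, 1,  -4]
λ = 1: alg = 3, geom = 1

Step 1 — factor the characteristic polynomial to read off the algebraic multiplicities:
  χ_A(x) = (x - 1)^3

Step 2 — compute geometric multiplicities via the rank-nullity identity g(λ) = n − rank(A − λI):
  rank(A − (1)·I) = 2, so dim ker(A − (1)·I) = n − 2 = 1

Summary:
  λ = 1: algebraic multiplicity = 3, geometric multiplicity = 1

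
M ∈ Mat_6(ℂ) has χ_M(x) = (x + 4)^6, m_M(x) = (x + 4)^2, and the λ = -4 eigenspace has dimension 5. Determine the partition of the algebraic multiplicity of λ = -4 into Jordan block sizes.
Block sizes for λ = -4: [2, 1, 1, 1, 1]

Step 1 — from the characteristic polynomial, algebraic multiplicity of λ = -4 is 6. From dim ker(M − (-4)·I) = 5, there are exactly 5 Jordan blocks for λ = -4.
Step 2 — from the minimal polynomial, the factor (x + 4)^2 tells us the largest block for λ = -4 has size 2.
Step 3 — with total size 6, 5 blocks, and largest block 2, the block sizes (in nonincreasing order) are [2, 1, 1, 1, 1].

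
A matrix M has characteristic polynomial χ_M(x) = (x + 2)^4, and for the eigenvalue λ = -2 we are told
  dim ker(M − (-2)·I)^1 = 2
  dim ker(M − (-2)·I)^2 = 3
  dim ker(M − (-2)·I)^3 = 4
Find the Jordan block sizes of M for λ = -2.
Block sizes for λ = -2: [3, 1]

From the dimensions of kernels of powers, the number of Jordan blocks of size at least j is d_j − d_{j−1} where d_j = dim ker(N^j) (with d_0 = 0). Computing the differences gives [2, 1, 1].
The number of blocks of size exactly k is (#blocks of size ≥ k) − (#blocks of size ≥ k + 1), so the partition is: 1 block(s) of size 1, 1 block(s) of size 3.
In nonincreasing order the block sizes are [3, 1].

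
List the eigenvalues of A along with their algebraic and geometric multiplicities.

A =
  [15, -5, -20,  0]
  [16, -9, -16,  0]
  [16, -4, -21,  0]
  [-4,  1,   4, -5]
λ = -5: alg = 4, geom = 3

Step 1 — factor the characteristic polynomial to read off the algebraic multiplicities:
  χ_A(x) = (x + 5)^4

Step 2 — compute geometric multiplicities via the rank-nullity identity g(λ) = n − rank(A − λI):
  rank(A − (-5)·I) = 1, so dim ker(A − (-5)·I) = n − 1 = 3

Summary:
  λ = -5: algebraic multiplicity = 4, geometric multiplicity = 3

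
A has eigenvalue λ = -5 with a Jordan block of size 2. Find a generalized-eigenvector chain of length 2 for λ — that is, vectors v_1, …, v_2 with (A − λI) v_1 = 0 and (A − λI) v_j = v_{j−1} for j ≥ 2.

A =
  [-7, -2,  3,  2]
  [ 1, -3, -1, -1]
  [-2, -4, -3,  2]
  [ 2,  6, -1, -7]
A Jordan chain for λ = -5 of length 2:
v_1 = (-2, 1, -2, 2)ᵀ
v_2 = (1, 0, 0, 0)ᵀ

Let N = A − (-5)·I. We want v_2 with N^2 v_2 = 0 but N^1 v_2 ≠ 0; then v_{j-1} := N · v_j for j = 2, …, 2.

Pick v_2 = (1, 0, 0, 0)ᵀ.
Then v_1 = N · v_2 = (-2, 1, -2, 2)ᵀ.

Sanity check: (A − (-5)·I) v_1 = (0, 0, 0, 0)ᵀ = 0. ✓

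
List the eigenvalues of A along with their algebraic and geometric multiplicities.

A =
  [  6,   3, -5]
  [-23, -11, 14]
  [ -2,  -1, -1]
λ = -2: alg = 3, geom = 1

Step 1 — factor the characteristic polynomial to read off the algebraic multiplicities:
  χ_A(x) = (x + 2)^3

Step 2 — compute geometric multiplicities via the rank-nullity identity g(λ) = n − rank(A − λI):
  rank(A − (-2)·I) = 2, so dim ker(A − (-2)·I) = n − 2 = 1

Summary:
  λ = -2: algebraic multiplicity = 3, geometric multiplicity = 1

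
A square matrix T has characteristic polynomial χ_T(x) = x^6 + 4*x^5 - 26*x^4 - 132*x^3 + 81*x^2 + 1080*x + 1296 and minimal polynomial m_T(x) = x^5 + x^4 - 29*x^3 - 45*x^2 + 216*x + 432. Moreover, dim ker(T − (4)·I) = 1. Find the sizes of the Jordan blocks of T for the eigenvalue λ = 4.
Block sizes for λ = 4: [2]

Step 1 — from the characteristic polynomial, algebraic multiplicity of λ = 4 is 2. From dim ker(T − (4)·I) = 1, there are exactly 1 Jordan blocks for λ = 4.
Step 2 — from the minimal polynomial, the factor (x − 4)^2 tells us the largest block for λ = 4 has size 2.
Step 3 — with total size 2, 1 blocks, and largest block 2, the block sizes (in nonincreasing order) are [2].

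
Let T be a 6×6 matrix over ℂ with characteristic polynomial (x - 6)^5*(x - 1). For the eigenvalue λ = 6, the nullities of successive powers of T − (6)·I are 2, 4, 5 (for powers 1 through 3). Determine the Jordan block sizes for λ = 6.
Block sizes for λ = 6: [3, 2]

From the dimensions of kernels of powers, the number of Jordan blocks of size at least j is d_j − d_{j−1} where d_j = dim ker(N^j) (with d_0 = 0). Computing the differences gives [2, 2, 1].
The number of blocks of size exactly k is (#blocks of size ≥ k) − (#blocks of size ≥ k + 1), so the partition is: 1 block(s) of size 2, 1 block(s) of size 3.
In nonincreasing order the block sizes are [3, 2].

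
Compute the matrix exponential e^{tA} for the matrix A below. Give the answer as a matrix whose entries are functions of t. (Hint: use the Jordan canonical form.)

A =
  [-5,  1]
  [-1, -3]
e^{tA} =
  [-t*exp(-4*t) + exp(-4*t), t*exp(-4*t)]
  [-t*exp(-4*t), t*exp(-4*t) + exp(-4*t)]

Strategy: write A = P · J · P⁻¹ where J is a Jordan canonical form, so e^{tA} = P · e^{tJ} · P⁻¹, and e^{tJ} can be computed block-by-block.

A has Jordan form
J =
  [-4,  1]
  [ 0, -4]
(up to reordering of blocks).

Per-block formulas:
  For a 2×2 Jordan block J_2(-4): exp(t · J_2(-4)) = e^(-4t)·(I + t·N), where N is the 2×2 nilpotent shift.

After assembling e^{tJ} and conjugating by P, we get:

e^{tA} =
  [-t*exp(-4*t) + exp(-4*t), t*exp(-4*t)]
  [-t*exp(-4*t), t*exp(-4*t) + exp(-4*t)]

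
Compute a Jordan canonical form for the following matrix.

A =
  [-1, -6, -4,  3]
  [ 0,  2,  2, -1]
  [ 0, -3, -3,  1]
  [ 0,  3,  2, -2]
J_3(-1) ⊕ J_1(-1)

The characteristic polynomial is
  det(x·I − A) = x^4 + 4*x^3 + 6*x^2 + 4*x + 1 = (x + 1)^4

Eigenvalues and multiplicities (the geometric multiplicity of λ is n − rank(A − λI), which equals the number of Jordan blocks for λ):
  λ = -1: algebraic multiplicity = 4, geometric multiplicity = 2

Determining the block sizes for each eigenvalue:
  λ = -1: with am = 4 and gm = 2, the partition is not yet determined (e.g. several partitions of 4 into 2 parts exist). Let N = A − (-1)·I. Computing rank(N^1) = 2, rank(N^2) = 1, rank(N^3) = 0; the number of blocks of size ≥ j is rank(N^{j−1}) − rank(N^j), giving [2, 1, 1]. So we have 1 block(s) of size 3, 1 block(s) of size 1 → block sizes [3, 1]

Assembling the blocks gives a Jordan form
J =
  [-1,  1,  0,  0]
  [ 0, -1,  1,  0]
  [ 0,  0, -1,  0]
  [ 0,  0,  0, -1]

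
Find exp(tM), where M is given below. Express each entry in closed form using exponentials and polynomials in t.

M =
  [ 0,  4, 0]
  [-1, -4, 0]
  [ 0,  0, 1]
e^{tM} =
  [2*t*exp(-2*t) + exp(-2*t), 4*t*exp(-2*t), 0]
  [-t*exp(-2*t), -2*t*exp(-2*t) + exp(-2*t), 0]
  [0, 0, exp(t)]

Strategy: write M = P · J · P⁻¹ where J is a Jordan canonical form, so e^{tM} = P · e^{tJ} · P⁻¹, and e^{tJ} can be computed block-by-block.

M has Jordan form
J =
  [-2,  1, 0]
  [ 0, -2, 0]
  [ 0,  0, 1]
(up to reordering of blocks).

Per-block formulas:
  For a 2×2 Jordan block J_2(-2): exp(t · J_2(-2)) = e^(-2t)·(I + t·N), where N is the 2×2 nilpotent shift.
  For a 1×1 block at λ = 1: exp(t · [1]) = [e^(1t)].

After assembling e^{tJ} and conjugating by P, we get:

e^{tM} =
  [2*t*exp(-2*t) + exp(-2*t), 4*t*exp(-2*t), 0]
  [-t*exp(-2*t), -2*t*exp(-2*t) + exp(-2*t), 0]
  [0, 0, exp(t)]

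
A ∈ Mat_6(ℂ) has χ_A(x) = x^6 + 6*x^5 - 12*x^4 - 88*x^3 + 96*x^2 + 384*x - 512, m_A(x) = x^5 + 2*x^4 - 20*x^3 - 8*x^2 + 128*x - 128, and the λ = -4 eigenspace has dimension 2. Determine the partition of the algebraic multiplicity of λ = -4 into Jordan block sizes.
Block sizes for λ = -4: [2, 1]

Step 1 — from the characteristic polynomial, algebraic multiplicity of λ = -4 is 3. From dim ker(A − (-4)·I) = 2, there are exactly 2 Jordan blocks for λ = -4.
Step 2 — from the minimal polynomial, the factor (x + 4)^2 tells us the largest block for λ = -4 has size 2.
Step 3 — with total size 3, 2 blocks, and largest block 2, the block sizes (in nonincreasing order) are [2, 1].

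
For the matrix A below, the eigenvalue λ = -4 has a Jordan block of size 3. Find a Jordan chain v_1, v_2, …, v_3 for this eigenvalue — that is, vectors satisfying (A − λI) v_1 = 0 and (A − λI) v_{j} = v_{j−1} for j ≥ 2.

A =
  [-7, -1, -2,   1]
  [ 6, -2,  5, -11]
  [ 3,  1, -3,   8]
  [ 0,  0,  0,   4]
A Jordan chain for λ = -4 of length 3:
v_1 = (-3, 9, 0, 0)ᵀ
v_2 = (-3, 6, 3, 0)ᵀ
v_3 = (1, 0, 0, 0)ᵀ

Let N = A − (-4)·I. We want v_3 with N^3 v_3 = 0 but N^2 v_3 ≠ 0; then v_{j-1} := N · v_j for j = 3, …, 2.

Pick v_3 = (1, 0, 0, 0)ᵀ.
Then v_2 = N · v_3 = (-3, 6, 3, 0)ᵀ.
Then v_1 = N · v_2 = (-3, 9, 0, 0)ᵀ.

Sanity check: (A − (-4)·I) v_1 = (0, 0, 0, 0)ᵀ = 0. ✓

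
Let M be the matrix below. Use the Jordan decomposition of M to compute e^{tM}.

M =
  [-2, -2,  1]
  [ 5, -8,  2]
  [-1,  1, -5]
e^{tM} =
  [-t^2*exp(-5*t) + 3*t*exp(-5*t) + exp(-5*t), t^2*exp(-5*t)/2 - 2*t*exp(-5*t), -t^2*exp(-5*t)/2 + t*exp(-5*t)]
  [-t^2*exp(-5*t) + 5*t*exp(-5*t), t^2*exp(-5*t)/2 - 3*t*exp(-5*t) + exp(-5*t), -t^2*exp(-5*t)/2 + 2*t*exp(-5*t)]
  [t^2*exp(-5*t) - t*exp(-5*t), -t^2*exp(-5*t)/2 + t*exp(-5*t), t^2*exp(-5*t)/2 + exp(-5*t)]

Strategy: write M = P · J · P⁻¹ where J is a Jordan canonical form, so e^{tM} = P · e^{tJ} · P⁻¹, and e^{tJ} can be computed block-by-block.

M has Jordan form
J =
  [-5,  1,  0]
  [ 0, -5,  1]
  [ 0,  0, -5]
(up to reordering of blocks).

Per-block formulas:
  For a 3×3 Jordan block J_3(-5): exp(t · J_3(-5)) = e^(-5t)·(I + t·N + (t^2/2)·N^2), where N is the 3×3 nilpotent shift.

After assembling e^{tJ} and conjugating by P, we get:

e^{tM} =
  [-t^2*exp(-5*t) + 3*t*exp(-5*t) + exp(-5*t), t^2*exp(-5*t)/2 - 2*t*exp(-5*t), -t^2*exp(-5*t)/2 + t*exp(-5*t)]
  [-t^2*exp(-5*t) + 5*t*exp(-5*t), t^2*exp(-5*t)/2 - 3*t*exp(-5*t) + exp(-5*t), -t^2*exp(-5*t)/2 + 2*t*exp(-5*t)]
  [t^2*exp(-5*t) - t*exp(-5*t), -t^2*exp(-5*t)/2 + t*exp(-5*t), t^2*exp(-5*t)/2 + exp(-5*t)]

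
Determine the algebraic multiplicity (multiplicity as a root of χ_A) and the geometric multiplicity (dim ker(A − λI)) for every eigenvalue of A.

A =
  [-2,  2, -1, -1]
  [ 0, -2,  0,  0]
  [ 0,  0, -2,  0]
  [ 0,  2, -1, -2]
λ = -2: alg = 4, geom = 2

Step 1 — factor the characteristic polynomial to read off the algebraic multiplicities:
  χ_A(x) = (x + 2)^4

Step 2 — compute geometric multiplicities via the rank-nullity identity g(λ) = n − rank(A − λI):
  rank(A − (-2)·I) = 2, so dim ker(A − (-2)·I) = n − 2 = 2

Summary:
  λ = -2: algebraic multiplicity = 4, geometric multiplicity = 2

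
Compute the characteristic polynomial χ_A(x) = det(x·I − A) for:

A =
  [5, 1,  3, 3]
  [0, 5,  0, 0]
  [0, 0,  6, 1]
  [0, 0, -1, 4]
x^4 - 20*x^3 + 150*x^2 - 500*x + 625

Expanding det(x·I − A) (e.g. by cofactor expansion or by noting that A is similar to its Jordan form J, which has the same characteristic polynomial as A) gives
  χ_A(x) = x^4 - 20*x^3 + 150*x^2 - 500*x + 625
which factors as (x - 5)^4. The eigenvalues (with algebraic multiplicities) are λ = 5 with multiplicity 4.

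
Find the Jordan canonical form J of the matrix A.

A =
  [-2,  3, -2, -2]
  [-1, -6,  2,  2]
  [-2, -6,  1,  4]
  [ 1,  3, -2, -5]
J_2(-3) ⊕ J_1(-3) ⊕ J_1(-3)

The characteristic polynomial is
  det(x·I − A) = x^4 + 12*x^3 + 54*x^2 + 108*x + 81 = (x + 3)^4

Eigenvalues and multiplicities (the geometric multiplicity of λ is n − rank(A − λI), which equals the number of Jordan blocks for λ):
  λ = -3: algebraic multiplicity = 4, geometric multiplicity = 3

Determining the block sizes for each eigenvalue:
  λ = -3: 3 blocks summing to 4 forces exactly one block of size 2 and the rest size 1 → block sizes [2, 1, 1]

Assembling the blocks gives a Jordan form
J =
  [-3,  1,  0,  0]
  [ 0, -3,  0,  0]
  [ 0,  0, -3,  0]
  [ 0,  0,  0, -3]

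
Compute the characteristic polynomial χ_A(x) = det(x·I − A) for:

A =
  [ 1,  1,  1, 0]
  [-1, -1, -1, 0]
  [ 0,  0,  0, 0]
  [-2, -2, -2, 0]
x^4

Expanding det(x·I − A) (e.g. by cofactor expansion or by noting that A is similar to its Jordan form J, which has the same characteristic polynomial as A) gives
  χ_A(x) = x^4
which factors as x^4. The eigenvalues (with algebraic multiplicities) are λ = 0 with multiplicity 4.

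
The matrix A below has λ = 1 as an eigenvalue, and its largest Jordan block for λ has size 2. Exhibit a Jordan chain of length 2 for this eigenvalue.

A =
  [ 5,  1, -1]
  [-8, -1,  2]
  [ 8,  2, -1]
A Jordan chain for λ = 1 of length 2:
v_1 = (4, -8, 8)ᵀ
v_2 = (1, 0, 0)ᵀ

Let N = A − (1)·I. We want v_2 with N^2 v_2 = 0 but N^1 v_2 ≠ 0; then v_{j-1} := N · v_j for j = 2, …, 2.

Pick v_2 = (1, 0, 0)ᵀ.
Then v_1 = N · v_2 = (4, -8, 8)ᵀ.

Sanity check: (A − (1)·I) v_1 = (0, 0, 0)ᵀ = 0. ✓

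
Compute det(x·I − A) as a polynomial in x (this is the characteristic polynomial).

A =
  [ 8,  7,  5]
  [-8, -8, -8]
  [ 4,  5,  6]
x^3 - 6*x^2 + 12*x - 8

Expanding det(x·I − A) (e.g. by cofactor expansion or by noting that A is similar to its Jordan form J, which has the same characteristic polynomial as A) gives
  χ_A(x) = x^3 - 6*x^2 + 12*x - 8
which factors as (x - 2)^3. The eigenvalues (with algebraic multiplicities) are λ = 2 with multiplicity 3.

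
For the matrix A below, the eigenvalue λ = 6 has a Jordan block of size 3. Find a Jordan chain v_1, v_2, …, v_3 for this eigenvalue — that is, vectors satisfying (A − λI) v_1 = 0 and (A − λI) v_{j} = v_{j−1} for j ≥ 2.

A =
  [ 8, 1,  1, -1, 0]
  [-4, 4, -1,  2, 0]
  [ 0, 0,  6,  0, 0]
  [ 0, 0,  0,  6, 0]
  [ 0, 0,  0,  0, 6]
A Jordan chain for λ = 6 of length 3:
v_1 = (1, -2, 0, 0, 0)ᵀ
v_2 = (1, -1, 0, 0, 0)ᵀ
v_3 = (0, 0, 1, 0, 0)ᵀ

Let N = A − (6)·I. We want v_3 with N^3 v_3 = 0 but N^2 v_3 ≠ 0; then v_{j-1} := N · v_j for j = 3, …, 2.

Pick v_3 = (0, 0, 1, 0, 0)ᵀ.
Then v_2 = N · v_3 = (1, -1, 0, 0, 0)ᵀ.
Then v_1 = N · v_2 = (1, -2, 0, 0, 0)ᵀ.

Sanity check: (A − (6)·I) v_1 = (0, 0, 0, 0, 0)ᵀ = 0. ✓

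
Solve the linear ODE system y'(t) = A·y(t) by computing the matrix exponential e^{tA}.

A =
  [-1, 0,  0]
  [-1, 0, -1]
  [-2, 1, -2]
e^{tA} =
  [exp(-t), 0, 0]
  [t^2*exp(-t)/2 - t*exp(-t), t*exp(-t) + exp(-t), -t*exp(-t)]
  [t^2*exp(-t)/2 - 2*t*exp(-t), t*exp(-t), -t*exp(-t) + exp(-t)]

Strategy: write A = P · J · P⁻¹ where J is a Jordan canonical form, so e^{tA} = P · e^{tJ} · P⁻¹, and e^{tJ} can be computed block-by-block.

A has Jordan form
J =
  [-1,  1,  0]
  [ 0, -1,  1]
  [ 0,  0, -1]
(up to reordering of blocks).

Per-block formulas:
  For a 3×3 Jordan block J_3(-1): exp(t · J_3(-1)) = e^(-1t)·(I + t·N + (t^2/2)·N^2), where N is the 3×3 nilpotent shift.

After assembling e^{tJ} and conjugating by P, we get:

e^{tA} =
  [exp(-t), 0, 0]
  [t^2*exp(-t)/2 - t*exp(-t), t*exp(-t) + exp(-t), -t*exp(-t)]
  [t^2*exp(-t)/2 - 2*t*exp(-t), t*exp(-t), -t*exp(-t) + exp(-t)]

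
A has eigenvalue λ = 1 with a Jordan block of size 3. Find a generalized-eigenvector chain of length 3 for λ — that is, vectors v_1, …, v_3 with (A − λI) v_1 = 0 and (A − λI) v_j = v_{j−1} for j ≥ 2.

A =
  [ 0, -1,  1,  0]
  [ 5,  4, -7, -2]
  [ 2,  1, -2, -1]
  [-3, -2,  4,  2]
A Jordan chain for λ = 1 of length 3:
v_1 = (-2, 2, 0, -2)ᵀ
v_2 = (-1, 5, 2, -3)ᵀ
v_3 = (1, 0, 0, 0)ᵀ

Let N = A − (1)·I. We want v_3 with N^3 v_3 = 0 but N^2 v_3 ≠ 0; then v_{j-1} := N · v_j for j = 3, …, 2.

Pick v_3 = (1, 0, 0, 0)ᵀ.
Then v_2 = N · v_3 = (-1, 5, 2, -3)ᵀ.
Then v_1 = N · v_2 = (-2, 2, 0, -2)ᵀ.

Sanity check: (A − (1)·I) v_1 = (0, 0, 0, 0)ᵀ = 0. ✓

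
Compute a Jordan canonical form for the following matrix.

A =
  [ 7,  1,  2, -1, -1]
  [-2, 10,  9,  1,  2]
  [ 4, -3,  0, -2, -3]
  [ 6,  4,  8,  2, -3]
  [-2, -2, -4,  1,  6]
J_3(5) ⊕ J_2(5)

The characteristic polynomial is
  det(x·I − A) = x^5 - 25*x^4 + 250*x^3 - 1250*x^2 + 3125*x - 3125 = (x - 5)^5

Eigenvalues and multiplicities (the geometric multiplicity of λ is n − rank(A − λI), which equals the number of Jordan blocks for λ):
  λ = 5: algebraic multiplicity = 5, geometric multiplicity = 2

Determining the block sizes for each eigenvalue:
  λ = 5: with am = 5 and gm = 2, the partition is not yet determined (e.g. several partitions of 5 into 2 parts exist). Let N = A − (5)·I. Computing rank(N^1) = 3, rank(N^2) = 1, rank(N^3) = 0; the number of blocks of size ≥ j is rank(N^{j−1}) − rank(N^j), giving [2, 2, 1]. So we have 1 block(s) of size 3, 1 block(s) of size 2 → block sizes [3, 2]

Assembling the blocks gives a Jordan form
J =
  [5, 1, 0, 0, 0]
  [0, 5, 1, 0, 0]
  [0, 0, 5, 0, 0]
  [0, 0, 0, 5, 1]
  [0, 0, 0, 0, 5]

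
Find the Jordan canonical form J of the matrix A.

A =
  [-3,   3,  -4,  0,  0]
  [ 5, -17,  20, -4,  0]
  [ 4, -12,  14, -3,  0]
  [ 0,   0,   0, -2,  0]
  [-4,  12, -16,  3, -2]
J_2(-2) ⊕ J_2(-2) ⊕ J_1(-2)

The characteristic polynomial is
  det(x·I − A) = x^5 + 10*x^4 + 40*x^3 + 80*x^2 + 80*x + 32 = (x + 2)^5

Eigenvalues and multiplicities (the geometric multiplicity of λ is n − rank(A − λI), which equals the number of Jordan blocks for λ):
  λ = -2: algebraic multiplicity = 5, geometric multiplicity = 3

Determining the block sizes for each eigenvalue:
  λ = -2: with am = 5 and gm = 3, the partition is not yet determined (e.g. several partitions of 5 into 3 parts exist). Let N = A − (-2)·I. Computing rank(N^1) = 2, rank(N^2) = 0; the number of blocks of size ≥ j is rank(N^{j−1}) − rank(N^j), giving [3, 2]. So we have 2 block(s) of size 2, 1 block(s) of size 1 → block sizes [2, 2, 1]

Assembling the blocks gives a Jordan form
J =
  [-2,  1,  0,  0,  0]
  [ 0, -2,  0,  0,  0]
  [ 0,  0, -2,  1,  0]
  [ 0,  0,  0, -2,  0]
  [ 0,  0,  0,  0, -2]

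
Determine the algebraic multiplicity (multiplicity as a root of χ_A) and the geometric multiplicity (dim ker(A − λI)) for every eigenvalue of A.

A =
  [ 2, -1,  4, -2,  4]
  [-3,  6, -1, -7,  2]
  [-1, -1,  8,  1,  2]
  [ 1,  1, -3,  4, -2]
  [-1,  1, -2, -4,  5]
λ = 5: alg = 5, geom = 3

Step 1 — factor the characteristic polynomial to read off the algebraic multiplicities:
  χ_A(x) = (x - 5)^5

Step 2 — compute geometric multiplicities via the rank-nullity identity g(λ) = n − rank(A − λI):
  rank(A − (5)·I) = 2, so dim ker(A − (5)·I) = n − 2 = 3

Summary:
  λ = 5: algebraic multiplicity = 5, geometric multiplicity = 3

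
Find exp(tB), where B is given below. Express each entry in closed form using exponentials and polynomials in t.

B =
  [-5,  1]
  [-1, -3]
e^{tB} =
  [-t*exp(-4*t) + exp(-4*t), t*exp(-4*t)]
  [-t*exp(-4*t), t*exp(-4*t) + exp(-4*t)]

Strategy: write B = P · J · P⁻¹ where J is a Jordan canonical form, so e^{tB} = P · e^{tJ} · P⁻¹, and e^{tJ} can be computed block-by-block.

B has Jordan form
J =
  [-4,  1]
  [ 0, -4]
(up to reordering of blocks).

Per-block formulas:
  For a 2×2 Jordan block J_2(-4): exp(t · J_2(-4)) = e^(-4t)·(I + t·N), where N is the 2×2 nilpotent shift.

After assembling e^{tJ} and conjugating by P, we get:

e^{tB} =
  [-t*exp(-4*t) + exp(-4*t), t*exp(-4*t)]
  [-t*exp(-4*t), t*exp(-4*t) + exp(-4*t)]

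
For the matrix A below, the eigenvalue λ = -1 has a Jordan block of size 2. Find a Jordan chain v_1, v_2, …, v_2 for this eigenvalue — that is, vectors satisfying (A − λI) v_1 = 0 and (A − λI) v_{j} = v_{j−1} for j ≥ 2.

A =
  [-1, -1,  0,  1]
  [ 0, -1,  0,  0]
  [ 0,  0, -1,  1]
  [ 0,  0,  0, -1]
A Jordan chain for λ = -1 of length 2:
v_1 = (-1, 0, 0, 0)ᵀ
v_2 = (0, 1, 0, 0)ᵀ

Let N = A − (-1)·I. We want v_2 with N^2 v_2 = 0 but N^1 v_2 ≠ 0; then v_{j-1} := N · v_j for j = 2, …, 2.

Pick v_2 = (0, 1, 0, 0)ᵀ.
Then v_1 = N · v_2 = (-1, 0, 0, 0)ᵀ.

Sanity check: (A − (-1)·I) v_1 = (0, 0, 0, 0)ᵀ = 0. ✓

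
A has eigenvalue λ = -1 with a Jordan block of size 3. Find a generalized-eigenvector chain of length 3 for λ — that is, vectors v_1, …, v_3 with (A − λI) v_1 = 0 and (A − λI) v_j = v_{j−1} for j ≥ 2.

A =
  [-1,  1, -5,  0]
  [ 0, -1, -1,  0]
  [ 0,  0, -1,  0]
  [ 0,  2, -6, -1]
A Jordan chain for λ = -1 of length 3:
v_1 = (-1, 0, 0, -2)ᵀ
v_2 = (-5, -1, 0, -6)ᵀ
v_3 = (0, 0, 1, 0)ᵀ

Let N = A − (-1)·I. We want v_3 with N^3 v_3 = 0 but N^2 v_3 ≠ 0; then v_{j-1} := N · v_j for j = 3, …, 2.

Pick v_3 = (0, 0, 1, 0)ᵀ.
Then v_2 = N · v_3 = (-5, -1, 0, -6)ᵀ.
Then v_1 = N · v_2 = (-1, 0, 0, -2)ᵀ.

Sanity check: (A − (-1)·I) v_1 = (0, 0, 0, 0)ᵀ = 0. ✓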